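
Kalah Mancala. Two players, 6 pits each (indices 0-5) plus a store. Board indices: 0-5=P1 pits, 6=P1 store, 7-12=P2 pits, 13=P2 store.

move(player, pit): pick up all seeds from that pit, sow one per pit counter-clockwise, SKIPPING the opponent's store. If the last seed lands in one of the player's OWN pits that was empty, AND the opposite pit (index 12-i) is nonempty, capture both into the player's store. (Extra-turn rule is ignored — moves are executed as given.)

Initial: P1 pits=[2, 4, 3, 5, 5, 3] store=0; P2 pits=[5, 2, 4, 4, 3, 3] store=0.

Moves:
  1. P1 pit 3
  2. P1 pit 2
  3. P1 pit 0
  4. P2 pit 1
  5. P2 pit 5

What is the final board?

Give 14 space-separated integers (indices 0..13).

Move 1: P1 pit3 -> P1=[2,4,3,0,6,4](1) P2=[6,3,4,4,3,3](0)
Move 2: P1 pit2 -> P1=[2,4,0,1,7,5](1) P2=[6,3,4,4,3,3](0)
Move 3: P1 pit0 -> P1=[0,5,0,1,7,5](6) P2=[6,3,4,0,3,3](0)
Move 4: P2 pit1 -> P1=[0,5,0,1,7,5](6) P2=[6,0,5,1,4,3](0)
Move 5: P2 pit5 -> P1=[1,6,0,1,7,5](6) P2=[6,0,5,1,4,0](1)

Answer: 1 6 0 1 7 5 6 6 0 5 1 4 0 1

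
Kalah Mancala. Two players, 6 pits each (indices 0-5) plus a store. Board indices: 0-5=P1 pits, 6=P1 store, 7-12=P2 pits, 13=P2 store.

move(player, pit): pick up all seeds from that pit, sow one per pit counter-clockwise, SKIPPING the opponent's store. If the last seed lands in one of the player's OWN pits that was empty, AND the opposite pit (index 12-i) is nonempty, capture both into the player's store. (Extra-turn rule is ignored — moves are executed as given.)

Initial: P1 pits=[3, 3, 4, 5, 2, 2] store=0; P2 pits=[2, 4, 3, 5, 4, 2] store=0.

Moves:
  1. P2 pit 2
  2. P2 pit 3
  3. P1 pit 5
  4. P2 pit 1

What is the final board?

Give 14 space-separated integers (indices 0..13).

Answer: 4 4 5 5 2 0 1 3 0 1 1 7 5 1

Derivation:
Move 1: P2 pit2 -> P1=[3,3,4,5,2,2](0) P2=[2,4,0,6,5,3](0)
Move 2: P2 pit3 -> P1=[4,4,5,5,2,2](0) P2=[2,4,0,0,6,4](1)
Move 3: P1 pit5 -> P1=[4,4,5,5,2,0](1) P2=[3,4,0,0,6,4](1)
Move 4: P2 pit1 -> P1=[4,4,5,5,2,0](1) P2=[3,0,1,1,7,5](1)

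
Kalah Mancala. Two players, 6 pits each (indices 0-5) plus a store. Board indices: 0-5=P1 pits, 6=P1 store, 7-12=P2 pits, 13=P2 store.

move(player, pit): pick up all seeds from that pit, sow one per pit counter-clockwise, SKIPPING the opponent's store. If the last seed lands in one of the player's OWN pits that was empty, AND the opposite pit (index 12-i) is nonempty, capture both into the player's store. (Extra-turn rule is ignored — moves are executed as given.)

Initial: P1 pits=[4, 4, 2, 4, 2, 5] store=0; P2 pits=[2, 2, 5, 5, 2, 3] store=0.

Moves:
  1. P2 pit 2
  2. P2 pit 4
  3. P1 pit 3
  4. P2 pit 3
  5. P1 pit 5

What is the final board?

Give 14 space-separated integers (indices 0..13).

Answer: 7 5 3 0 3 0 2 4 3 1 1 2 6 3

Derivation:
Move 1: P2 pit2 -> P1=[5,4,2,4,2,5](0) P2=[2,2,0,6,3,4](1)
Move 2: P2 pit4 -> P1=[6,4,2,4,2,5](0) P2=[2,2,0,6,0,5](2)
Move 3: P1 pit3 -> P1=[6,4,2,0,3,6](1) P2=[3,2,0,6,0,5](2)
Move 4: P2 pit3 -> P1=[7,5,3,0,3,6](1) P2=[3,2,0,0,1,6](3)
Move 5: P1 pit5 -> P1=[7,5,3,0,3,0](2) P2=[4,3,1,1,2,6](3)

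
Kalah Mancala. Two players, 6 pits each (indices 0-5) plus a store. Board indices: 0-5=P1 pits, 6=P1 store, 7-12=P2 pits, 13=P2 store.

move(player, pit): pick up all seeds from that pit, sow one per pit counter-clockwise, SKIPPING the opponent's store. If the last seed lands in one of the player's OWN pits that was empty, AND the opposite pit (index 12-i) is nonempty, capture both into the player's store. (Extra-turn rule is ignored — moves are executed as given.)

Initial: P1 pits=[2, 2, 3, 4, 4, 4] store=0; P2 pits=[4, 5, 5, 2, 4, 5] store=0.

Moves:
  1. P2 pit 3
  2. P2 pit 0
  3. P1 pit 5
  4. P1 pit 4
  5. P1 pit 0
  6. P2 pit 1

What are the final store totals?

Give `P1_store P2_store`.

Move 1: P2 pit3 -> P1=[2,2,3,4,4,4](0) P2=[4,5,5,0,5,6](0)
Move 2: P2 pit0 -> P1=[2,2,3,4,4,4](0) P2=[0,6,6,1,6,6](0)
Move 3: P1 pit5 -> P1=[2,2,3,4,4,0](1) P2=[1,7,7,1,6,6](0)
Move 4: P1 pit4 -> P1=[2,2,3,4,0,1](2) P2=[2,8,7,1,6,6](0)
Move 5: P1 pit0 -> P1=[0,3,4,4,0,1](2) P2=[2,8,7,1,6,6](0)
Move 6: P2 pit1 -> P1=[1,4,5,4,0,1](2) P2=[2,0,8,2,7,7](1)

Answer: 2 1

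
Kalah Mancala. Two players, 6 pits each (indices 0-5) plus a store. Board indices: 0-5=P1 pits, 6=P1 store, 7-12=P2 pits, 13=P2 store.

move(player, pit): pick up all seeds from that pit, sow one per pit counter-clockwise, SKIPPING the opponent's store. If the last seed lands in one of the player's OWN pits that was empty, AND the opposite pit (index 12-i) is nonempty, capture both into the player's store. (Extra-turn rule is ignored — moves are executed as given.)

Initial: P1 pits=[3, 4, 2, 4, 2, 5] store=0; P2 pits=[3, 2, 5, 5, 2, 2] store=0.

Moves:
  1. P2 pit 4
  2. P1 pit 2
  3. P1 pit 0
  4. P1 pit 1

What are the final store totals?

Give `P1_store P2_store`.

Answer: 1 1

Derivation:
Move 1: P2 pit4 -> P1=[3,4,2,4,2,5](0) P2=[3,2,5,5,0,3](1)
Move 2: P1 pit2 -> P1=[3,4,0,5,3,5](0) P2=[3,2,5,5,0,3](1)
Move 3: P1 pit0 -> P1=[0,5,1,6,3,5](0) P2=[3,2,5,5,0,3](1)
Move 4: P1 pit1 -> P1=[0,0,2,7,4,6](1) P2=[3,2,5,5,0,3](1)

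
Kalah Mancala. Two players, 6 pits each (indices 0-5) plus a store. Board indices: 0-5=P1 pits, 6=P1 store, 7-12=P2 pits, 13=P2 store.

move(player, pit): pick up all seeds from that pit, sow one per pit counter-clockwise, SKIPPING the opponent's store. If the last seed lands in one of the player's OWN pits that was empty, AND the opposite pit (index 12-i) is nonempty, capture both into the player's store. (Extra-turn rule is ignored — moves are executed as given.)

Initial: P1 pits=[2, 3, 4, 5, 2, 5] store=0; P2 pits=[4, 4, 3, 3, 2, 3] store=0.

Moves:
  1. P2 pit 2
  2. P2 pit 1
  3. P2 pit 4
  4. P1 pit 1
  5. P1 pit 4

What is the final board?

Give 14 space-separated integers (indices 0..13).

Answer: 3 0 5 6 0 7 1 5 0 1 5 0 6 1

Derivation:
Move 1: P2 pit2 -> P1=[2,3,4,5,2,5](0) P2=[4,4,0,4,3,4](0)
Move 2: P2 pit1 -> P1=[2,3,4,5,2,5](0) P2=[4,0,1,5,4,5](0)
Move 3: P2 pit4 -> P1=[3,4,4,5,2,5](0) P2=[4,0,1,5,0,6](1)
Move 4: P1 pit1 -> P1=[3,0,5,6,3,6](0) P2=[4,0,1,5,0,6](1)
Move 5: P1 pit4 -> P1=[3,0,5,6,0,7](1) P2=[5,0,1,5,0,6](1)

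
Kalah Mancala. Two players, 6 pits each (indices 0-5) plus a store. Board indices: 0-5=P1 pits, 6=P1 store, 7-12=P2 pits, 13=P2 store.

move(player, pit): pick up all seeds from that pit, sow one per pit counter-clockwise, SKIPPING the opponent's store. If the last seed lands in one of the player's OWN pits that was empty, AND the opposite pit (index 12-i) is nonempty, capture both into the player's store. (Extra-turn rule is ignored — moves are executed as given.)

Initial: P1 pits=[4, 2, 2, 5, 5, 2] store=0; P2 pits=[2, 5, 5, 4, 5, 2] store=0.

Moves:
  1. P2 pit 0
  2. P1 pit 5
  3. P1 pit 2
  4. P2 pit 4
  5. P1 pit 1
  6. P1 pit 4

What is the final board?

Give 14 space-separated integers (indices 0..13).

Move 1: P2 pit0 -> P1=[4,2,2,5,5,2](0) P2=[0,6,6,4,5,2](0)
Move 2: P1 pit5 -> P1=[4,2,2,5,5,0](1) P2=[1,6,6,4,5,2](0)
Move 3: P1 pit2 -> P1=[4,2,0,6,6,0](1) P2=[1,6,6,4,5,2](0)
Move 4: P2 pit4 -> P1=[5,3,1,6,6,0](1) P2=[1,6,6,4,0,3](1)
Move 5: P1 pit1 -> P1=[5,0,2,7,7,0](1) P2=[1,6,6,4,0,3](1)
Move 6: P1 pit4 -> P1=[5,0,2,7,0,1](2) P2=[2,7,7,5,1,3](1)

Answer: 5 0 2 7 0 1 2 2 7 7 5 1 3 1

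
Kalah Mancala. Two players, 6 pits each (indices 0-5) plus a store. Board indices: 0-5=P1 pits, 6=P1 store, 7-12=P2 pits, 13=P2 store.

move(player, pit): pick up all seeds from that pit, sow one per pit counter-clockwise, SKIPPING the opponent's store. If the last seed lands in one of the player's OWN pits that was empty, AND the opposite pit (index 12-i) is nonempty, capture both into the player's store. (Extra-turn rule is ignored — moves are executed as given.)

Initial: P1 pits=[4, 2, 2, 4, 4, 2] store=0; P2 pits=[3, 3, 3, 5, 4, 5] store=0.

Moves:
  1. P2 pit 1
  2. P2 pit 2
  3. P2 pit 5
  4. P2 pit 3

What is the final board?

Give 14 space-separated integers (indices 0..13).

Move 1: P2 pit1 -> P1=[4,2,2,4,4,2](0) P2=[3,0,4,6,5,5](0)
Move 2: P2 pit2 -> P1=[4,2,2,4,4,2](0) P2=[3,0,0,7,6,6](1)
Move 3: P2 pit5 -> P1=[5,3,3,5,5,2](0) P2=[3,0,0,7,6,0](2)
Move 4: P2 pit3 -> P1=[6,4,4,6,5,2](0) P2=[3,0,0,0,7,1](3)

Answer: 6 4 4 6 5 2 0 3 0 0 0 7 1 3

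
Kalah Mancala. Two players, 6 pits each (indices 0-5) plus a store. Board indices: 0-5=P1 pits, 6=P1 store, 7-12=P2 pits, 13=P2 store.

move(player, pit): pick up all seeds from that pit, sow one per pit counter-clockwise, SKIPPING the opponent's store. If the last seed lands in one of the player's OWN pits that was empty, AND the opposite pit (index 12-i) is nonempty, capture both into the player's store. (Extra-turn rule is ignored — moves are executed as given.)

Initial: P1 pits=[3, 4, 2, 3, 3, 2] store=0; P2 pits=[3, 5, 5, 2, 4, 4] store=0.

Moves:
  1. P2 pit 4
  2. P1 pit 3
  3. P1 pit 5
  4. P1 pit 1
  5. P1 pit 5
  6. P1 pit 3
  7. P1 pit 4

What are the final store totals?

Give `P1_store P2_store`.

Answer: 5 1

Derivation:
Move 1: P2 pit4 -> P1=[4,5,2,3,3,2](0) P2=[3,5,5,2,0,5](1)
Move 2: P1 pit3 -> P1=[4,5,2,0,4,3](1) P2=[3,5,5,2,0,5](1)
Move 3: P1 pit5 -> P1=[4,5,2,0,4,0](2) P2=[4,6,5,2,0,5](1)
Move 4: P1 pit1 -> P1=[4,0,3,1,5,1](3) P2=[4,6,5,2,0,5](1)
Move 5: P1 pit5 -> P1=[4,0,3,1,5,0](4) P2=[4,6,5,2,0,5](1)
Move 6: P1 pit3 -> P1=[4,0,3,0,6,0](4) P2=[4,6,5,2,0,5](1)
Move 7: P1 pit4 -> P1=[4,0,3,0,0,1](5) P2=[5,7,6,3,0,5](1)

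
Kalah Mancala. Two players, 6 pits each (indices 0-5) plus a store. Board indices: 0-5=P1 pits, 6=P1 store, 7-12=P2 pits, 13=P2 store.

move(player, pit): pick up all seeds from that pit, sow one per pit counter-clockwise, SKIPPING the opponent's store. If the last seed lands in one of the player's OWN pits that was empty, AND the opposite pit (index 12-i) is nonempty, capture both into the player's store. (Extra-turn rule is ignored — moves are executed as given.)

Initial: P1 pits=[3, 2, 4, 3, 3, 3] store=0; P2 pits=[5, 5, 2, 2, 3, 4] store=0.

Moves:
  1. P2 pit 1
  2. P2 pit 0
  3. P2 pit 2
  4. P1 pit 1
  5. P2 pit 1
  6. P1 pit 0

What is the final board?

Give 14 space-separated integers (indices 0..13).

Move 1: P2 pit1 -> P1=[3,2,4,3,3,3](0) P2=[5,0,3,3,4,5](1)
Move 2: P2 pit0 -> P1=[3,2,4,3,3,3](0) P2=[0,1,4,4,5,6](1)
Move 3: P2 pit2 -> P1=[3,2,4,3,3,3](0) P2=[0,1,0,5,6,7](2)
Move 4: P1 pit1 -> P1=[3,0,5,4,3,3](0) P2=[0,1,0,5,6,7](2)
Move 5: P2 pit1 -> P1=[3,0,5,0,3,3](0) P2=[0,0,0,5,6,7](7)
Move 6: P1 pit0 -> P1=[0,1,6,1,3,3](0) P2=[0,0,0,5,6,7](7)

Answer: 0 1 6 1 3 3 0 0 0 0 5 6 7 7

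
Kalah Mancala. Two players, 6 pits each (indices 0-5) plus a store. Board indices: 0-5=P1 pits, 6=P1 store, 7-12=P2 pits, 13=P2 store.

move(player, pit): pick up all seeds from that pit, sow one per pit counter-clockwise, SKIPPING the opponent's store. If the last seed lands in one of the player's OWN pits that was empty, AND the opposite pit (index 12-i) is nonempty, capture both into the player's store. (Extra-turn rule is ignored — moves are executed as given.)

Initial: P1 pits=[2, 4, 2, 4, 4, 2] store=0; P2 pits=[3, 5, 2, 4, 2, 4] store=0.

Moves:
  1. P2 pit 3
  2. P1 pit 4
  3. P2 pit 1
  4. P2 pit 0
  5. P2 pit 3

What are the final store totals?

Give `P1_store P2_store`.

Move 1: P2 pit3 -> P1=[3,4,2,4,4,2](0) P2=[3,5,2,0,3,5](1)
Move 2: P1 pit4 -> P1=[3,4,2,4,0,3](1) P2=[4,6,2,0,3,5](1)
Move 3: P2 pit1 -> P1=[4,4,2,4,0,3](1) P2=[4,0,3,1,4,6](2)
Move 4: P2 pit0 -> P1=[4,4,2,4,0,3](1) P2=[0,1,4,2,5,6](2)
Move 5: P2 pit3 -> P1=[4,4,2,4,0,3](1) P2=[0,1,4,0,6,7](2)

Answer: 1 2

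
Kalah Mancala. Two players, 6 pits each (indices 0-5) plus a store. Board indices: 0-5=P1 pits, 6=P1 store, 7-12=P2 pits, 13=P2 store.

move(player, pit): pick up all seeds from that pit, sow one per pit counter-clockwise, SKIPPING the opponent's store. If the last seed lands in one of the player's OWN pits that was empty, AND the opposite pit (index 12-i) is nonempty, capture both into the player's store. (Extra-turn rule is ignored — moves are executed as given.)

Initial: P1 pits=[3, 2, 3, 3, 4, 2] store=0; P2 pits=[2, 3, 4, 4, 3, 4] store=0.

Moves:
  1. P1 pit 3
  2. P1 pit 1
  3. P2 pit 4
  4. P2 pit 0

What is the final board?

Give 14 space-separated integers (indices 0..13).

Move 1: P1 pit3 -> P1=[3,2,3,0,5,3](1) P2=[2,3,4,4,3,4](0)
Move 2: P1 pit1 -> P1=[3,0,4,0,5,3](6) P2=[2,3,0,4,3,4](0)
Move 3: P2 pit4 -> P1=[4,0,4,0,5,3](6) P2=[2,3,0,4,0,5](1)
Move 4: P2 pit0 -> P1=[4,0,4,0,5,3](6) P2=[0,4,1,4,0,5](1)

Answer: 4 0 4 0 5 3 6 0 4 1 4 0 5 1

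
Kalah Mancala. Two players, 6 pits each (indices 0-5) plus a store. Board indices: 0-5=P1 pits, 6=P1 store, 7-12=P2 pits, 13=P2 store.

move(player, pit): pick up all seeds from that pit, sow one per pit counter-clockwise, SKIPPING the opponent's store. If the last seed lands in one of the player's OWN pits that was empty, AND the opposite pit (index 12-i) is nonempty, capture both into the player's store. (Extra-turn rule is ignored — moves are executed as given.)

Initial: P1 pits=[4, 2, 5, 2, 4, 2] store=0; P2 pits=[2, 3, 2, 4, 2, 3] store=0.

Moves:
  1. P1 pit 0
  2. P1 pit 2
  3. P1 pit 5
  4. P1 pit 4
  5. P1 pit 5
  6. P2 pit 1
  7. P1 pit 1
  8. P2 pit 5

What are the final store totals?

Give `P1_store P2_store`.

Move 1: P1 pit0 -> P1=[0,3,6,3,5,2](0) P2=[2,3,2,4,2,3](0)
Move 2: P1 pit2 -> P1=[0,3,0,4,6,3](1) P2=[3,4,2,4,2,3](0)
Move 3: P1 pit5 -> P1=[0,3,0,4,6,0](2) P2=[4,5,2,4,2,3](0)
Move 4: P1 pit4 -> P1=[0,3,0,4,0,1](3) P2=[5,6,3,5,2,3](0)
Move 5: P1 pit5 -> P1=[0,3,0,4,0,0](4) P2=[5,6,3,5,2,3](0)
Move 6: P2 pit1 -> P1=[1,3,0,4,0,0](4) P2=[5,0,4,6,3,4](1)
Move 7: P1 pit1 -> P1=[1,0,1,5,1,0](4) P2=[5,0,4,6,3,4](1)
Move 8: P2 pit5 -> P1=[2,1,2,5,1,0](4) P2=[5,0,4,6,3,0](2)

Answer: 4 2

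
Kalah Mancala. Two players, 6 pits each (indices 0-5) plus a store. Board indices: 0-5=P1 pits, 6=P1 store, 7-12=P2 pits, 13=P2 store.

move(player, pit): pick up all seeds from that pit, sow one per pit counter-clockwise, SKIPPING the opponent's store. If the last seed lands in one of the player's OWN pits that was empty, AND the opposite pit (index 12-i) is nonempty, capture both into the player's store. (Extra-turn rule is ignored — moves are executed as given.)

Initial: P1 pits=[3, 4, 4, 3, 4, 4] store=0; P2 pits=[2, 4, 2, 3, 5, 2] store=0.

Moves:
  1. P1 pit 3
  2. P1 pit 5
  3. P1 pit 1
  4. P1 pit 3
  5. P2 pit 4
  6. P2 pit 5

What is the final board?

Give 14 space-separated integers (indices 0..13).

Answer: 5 2 6 0 7 0 6 0 5 3 4 0 0 2

Derivation:
Move 1: P1 pit3 -> P1=[3,4,4,0,5,5](1) P2=[2,4,2,3,5,2](0)
Move 2: P1 pit5 -> P1=[3,4,4,0,5,0](2) P2=[3,5,3,4,5,2](0)
Move 3: P1 pit1 -> P1=[3,0,5,1,6,0](6) P2=[0,5,3,4,5,2](0)
Move 4: P1 pit3 -> P1=[3,0,5,0,7,0](6) P2=[0,5,3,4,5,2](0)
Move 5: P2 pit4 -> P1=[4,1,6,0,7,0](6) P2=[0,5,3,4,0,3](1)
Move 6: P2 pit5 -> P1=[5,2,6,0,7,0](6) P2=[0,5,3,4,0,0](2)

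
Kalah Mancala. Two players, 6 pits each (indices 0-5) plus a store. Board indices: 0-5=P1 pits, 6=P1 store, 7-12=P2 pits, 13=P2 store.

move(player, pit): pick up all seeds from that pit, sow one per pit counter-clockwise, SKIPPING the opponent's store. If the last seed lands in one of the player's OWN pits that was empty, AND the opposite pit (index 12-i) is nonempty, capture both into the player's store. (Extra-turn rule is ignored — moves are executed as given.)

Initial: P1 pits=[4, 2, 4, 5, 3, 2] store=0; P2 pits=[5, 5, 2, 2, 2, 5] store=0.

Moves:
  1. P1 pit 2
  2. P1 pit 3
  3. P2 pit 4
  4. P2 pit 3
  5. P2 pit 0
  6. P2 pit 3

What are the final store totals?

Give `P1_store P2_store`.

Move 1: P1 pit2 -> P1=[4,2,0,6,4,3](1) P2=[5,5,2,2,2,5](0)
Move 2: P1 pit3 -> P1=[4,2,0,0,5,4](2) P2=[6,6,3,2,2,5](0)
Move 3: P2 pit4 -> P1=[4,2,0,0,5,4](2) P2=[6,6,3,2,0,6](1)
Move 4: P2 pit3 -> P1=[4,2,0,0,5,4](2) P2=[6,6,3,0,1,7](1)
Move 5: P2 pit0 -> P1=[4,2,0,0,5,4](2) P2=[0,7,4,1,2,8](2)
Move 6: P2 pit3 -> P1=[4,2,0,0,5,4](2) P2=[0,7,4,0,3,8](2)

Answer: 2 2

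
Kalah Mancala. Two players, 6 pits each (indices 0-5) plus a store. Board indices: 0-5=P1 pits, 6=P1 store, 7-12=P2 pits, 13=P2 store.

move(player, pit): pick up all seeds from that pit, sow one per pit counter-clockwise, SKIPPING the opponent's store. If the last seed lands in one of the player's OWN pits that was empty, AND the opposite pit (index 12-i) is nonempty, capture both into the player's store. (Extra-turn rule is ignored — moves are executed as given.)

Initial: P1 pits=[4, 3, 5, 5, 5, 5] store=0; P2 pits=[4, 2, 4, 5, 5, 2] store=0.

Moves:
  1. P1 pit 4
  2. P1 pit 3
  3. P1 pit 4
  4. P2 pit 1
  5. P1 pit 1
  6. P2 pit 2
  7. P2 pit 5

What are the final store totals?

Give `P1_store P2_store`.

Move 1: P1 pit4 -> P1=[4,3,5,5,0,6](1) P2=[5,3,5,5,5,2](0)
Move 2: P1 pit3 -> P1=[4,3,5,0,1,7](2) P2=[6,4,5,5,5,2](0)
Move 3: P1 pit4 -> P1=[4,3,5,0,0,8](2) P2=[6,4,5,5,5,2](0)
Move 4: P2 pit1 -> P1=[4,3,5,0,0,8](2) P2=[6,0,6,6,6,3](0)
Move 5: P1 pit1 -> P1=[4,0,6,1,1,8](2) P2=[6,0,6,6,6,3](0)
Move 6: P2 pit2 -> P1=[5,1,6,1,1,8](2) P2=[6,0,0,7,7,4](1)
Move 7: P2 pit5 -> P1=[6,2,7,1,1,8](2) P2=[6,0,0,7,7,0](2)

Answer: 2 2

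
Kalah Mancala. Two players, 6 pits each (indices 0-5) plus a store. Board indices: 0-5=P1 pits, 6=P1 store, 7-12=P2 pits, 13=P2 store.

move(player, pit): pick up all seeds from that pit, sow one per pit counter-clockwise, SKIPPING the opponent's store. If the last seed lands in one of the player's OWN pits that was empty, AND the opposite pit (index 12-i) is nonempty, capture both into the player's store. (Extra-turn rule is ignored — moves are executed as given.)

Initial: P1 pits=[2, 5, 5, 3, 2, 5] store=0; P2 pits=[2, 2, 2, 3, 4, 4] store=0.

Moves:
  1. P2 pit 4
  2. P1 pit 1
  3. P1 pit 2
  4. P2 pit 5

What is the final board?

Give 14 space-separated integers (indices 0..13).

Move 1: P2 pit4 -> P1=[3,6,5,3,2,5](0) P2=[2,2,2,3,0,5](1)
Move 2: P1 pit1 -> P1=[3,0,6,4,3,6](1) P2=[3,2,2,3,0,5](1)
Move 3: P1 pit2 -> P1=[3,0,0,5,4,7](2) P2=[4,3,2,3,0,5](1)
Move 4: P2 pit5 -> P1=[4,1,1,6,4,7](2) P2=[4,3,2,3,0,0](2)

Answer: 4 1 1 6 4 7 2 4 3 2 3 0 0 2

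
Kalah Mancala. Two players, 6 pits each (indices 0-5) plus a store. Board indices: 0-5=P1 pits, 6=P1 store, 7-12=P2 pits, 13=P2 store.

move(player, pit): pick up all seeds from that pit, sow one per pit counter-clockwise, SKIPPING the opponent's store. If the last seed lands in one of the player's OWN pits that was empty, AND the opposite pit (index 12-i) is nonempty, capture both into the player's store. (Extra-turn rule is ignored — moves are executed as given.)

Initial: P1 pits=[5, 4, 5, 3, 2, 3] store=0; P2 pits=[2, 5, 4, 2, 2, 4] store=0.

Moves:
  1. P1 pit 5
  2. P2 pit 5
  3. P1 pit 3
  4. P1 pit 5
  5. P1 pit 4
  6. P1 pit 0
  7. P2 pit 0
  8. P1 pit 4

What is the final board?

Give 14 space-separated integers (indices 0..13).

Answer: 0 6 7 1 0 3 5 0 7 5 3 3 0 1

Derivation:
Move 1: P1 pit5 -> P1=[5,4,5,3,2,0](1) P2=[3,6,4,2,2,4](0)
Move 2: P2 pit5 -> P1=[6,5,6,3,2,0](1) P2=[3,6,4,2,2,0](1)
Move 3: P1 pit3 -> P1=[6,5,6,0,3,1](2) P2=[3,6,4,2,2,0](1)
Move 4: P1 pit5 -> P1=[6,5,6,0,3,0](3) P2=[3,6,4,2,2,0](1)
Move 5: P1 pit4 -> P1=[6,5,6,0,0,1](4) P2=[4,6,4,2,2,0](1)
Move 6: P1 pit0 -> P1=[0,6,7,1,1,2](5) P2=[4,6,4,2,2,0](1)
Move 7: P2 pit0 -> P1=[0,6,7,1,1,2](5) P2=[0,7,5,3,3,0](1)
Move 8: P1 pit4 -> P1=[0,6,7,1,0,3](5) P2=[0,7,5,3,3,0](1)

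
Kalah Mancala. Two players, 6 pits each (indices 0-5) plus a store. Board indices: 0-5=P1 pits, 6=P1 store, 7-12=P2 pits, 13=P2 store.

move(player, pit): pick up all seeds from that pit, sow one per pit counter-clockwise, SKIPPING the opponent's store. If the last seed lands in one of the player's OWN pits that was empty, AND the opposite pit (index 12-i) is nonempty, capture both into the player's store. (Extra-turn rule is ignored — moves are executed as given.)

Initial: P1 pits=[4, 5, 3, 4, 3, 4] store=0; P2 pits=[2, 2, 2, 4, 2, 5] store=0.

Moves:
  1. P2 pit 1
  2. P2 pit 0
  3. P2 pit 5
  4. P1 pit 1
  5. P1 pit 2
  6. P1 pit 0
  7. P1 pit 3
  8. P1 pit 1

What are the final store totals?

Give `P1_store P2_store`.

Move 1: P2 pit1 -> P1=[4,5,3,4,3,4](0) P2=[2,0,3,5,2,5](0)
Move 2: P2 pit0 -> P1=[4,5,3,4,3,4](0) P2=[0,1,4,5,2,5](0)
Move 3: P2 pit5 -> P1=[5,6,4,5,3,4](0) P2=[0,1,4,5,2,0](1)
Move 4: P1 pit1 -> P1=[5,0,5,6,4,5](1) P2=[1,1,4,5,2,0](1)
Move 5: P1 pit2 -> P1=[5,0,0,7,5,6](2) P2=[2,1,4,5,2,0](1)
Move 6: P1 pit0 -> P1=[0,1,1,8,6,7](2) P2=[2,1,4,5,2,0](1)
Move 7: P1 pit3 -> P1=[0,1,1,0,7,8](3) P2=[3,2,5,6,3,0](1)
Move 8: P1 pit1 -> P1=[0,0,2,0,7,8](3) P2=[3,2,5,6,3,0](1)

Answer: 3 1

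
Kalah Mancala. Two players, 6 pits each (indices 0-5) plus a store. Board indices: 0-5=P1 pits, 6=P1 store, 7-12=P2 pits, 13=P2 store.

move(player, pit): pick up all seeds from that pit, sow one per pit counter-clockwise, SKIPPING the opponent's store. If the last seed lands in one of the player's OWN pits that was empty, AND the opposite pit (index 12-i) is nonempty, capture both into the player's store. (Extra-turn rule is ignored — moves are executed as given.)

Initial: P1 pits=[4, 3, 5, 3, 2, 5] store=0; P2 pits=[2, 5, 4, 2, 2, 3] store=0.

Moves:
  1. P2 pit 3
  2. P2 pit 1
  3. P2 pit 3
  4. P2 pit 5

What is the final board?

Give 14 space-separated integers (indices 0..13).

Move 1: P2 pit3 -> P1=[4,3,5,3,2,5](0) P2=[2,5,4,0,3,4](0)
Move 2: P2 pit1 -> P1=[4,3,5,3,2,5](0) P2=[2,0,5,1,4,5](1)
Move 3: P2 pit3 -> P1=[4,3,5,3,2,5](0) P2=[2,0,5,0,5,5](1)
Move 4: P2 pit5 -> P1=[5,4,6,4,2,5](0) P2=[2,0,5,0,5,0](2)

Answer: 5 4 6 4 2 5 0 2 0 5 0 5 0 2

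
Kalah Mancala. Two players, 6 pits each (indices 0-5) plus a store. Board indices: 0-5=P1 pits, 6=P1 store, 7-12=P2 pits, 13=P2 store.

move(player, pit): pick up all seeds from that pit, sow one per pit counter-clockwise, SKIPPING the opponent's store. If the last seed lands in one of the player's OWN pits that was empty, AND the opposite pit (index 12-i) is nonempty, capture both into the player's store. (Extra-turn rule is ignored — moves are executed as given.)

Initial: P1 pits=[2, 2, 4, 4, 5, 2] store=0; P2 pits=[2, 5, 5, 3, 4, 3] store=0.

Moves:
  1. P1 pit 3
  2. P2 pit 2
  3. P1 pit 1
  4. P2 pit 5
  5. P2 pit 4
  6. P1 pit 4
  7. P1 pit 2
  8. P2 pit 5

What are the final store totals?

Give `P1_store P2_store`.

Move 1: P1 pit3 -> P1=[2,2,4,0,6,3](1) P2=[3,5,5,3,4,3](0)
Move 2: P2 pit2 -> P1=[3,2,4,0,6,3](1) P2=[3,5,0,4,5,4](1)
Move 3: P1 pit1 -> P1=[3,0,5,1,6,3](1) P2=[3,5,0,4,5,4](1)
Move 4: P2 pit5 -> P1=[4,1,6,1,6,3](1) P2=[3,5,0,4,5,0](2)
Move 5: P2 pit4 -> P1=[5,2,7,1,6,3](1) P2=[3,5,0,4,0,1](3)
Move 6: P1 pit4 -> P1=[5,2,7,1,0,4](2) P2=[4,6,1,5,0,1](3)
Move 7: P1 pit2 -> P1=[5,2,0,2,1,5](3) P2=[5,7,2,5,0,1](3)
Move 8: P2 pit5 -> P1=[5,2,0,2,1,5](3) P2=[5,7,2,5,0,0](4)

Answer: 3 4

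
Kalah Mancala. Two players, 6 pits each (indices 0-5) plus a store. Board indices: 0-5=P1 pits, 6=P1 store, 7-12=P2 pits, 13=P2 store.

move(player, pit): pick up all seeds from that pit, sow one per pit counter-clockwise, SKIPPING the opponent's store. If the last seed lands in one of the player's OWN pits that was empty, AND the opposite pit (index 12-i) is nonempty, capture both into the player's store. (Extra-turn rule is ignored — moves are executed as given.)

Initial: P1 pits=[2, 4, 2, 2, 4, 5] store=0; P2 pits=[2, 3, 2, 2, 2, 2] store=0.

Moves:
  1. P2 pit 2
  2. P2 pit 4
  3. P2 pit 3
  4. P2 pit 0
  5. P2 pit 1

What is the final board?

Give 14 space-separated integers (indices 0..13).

Answer: 3 4 2 0 4 5 0 0 0 1 1 2 5 5

Derivation:
Move 1: P2 pit2 -> P1=[2,4,2,2,4,5](0) P2=[2,3,0,3,3,2](0)
Move 2: P2 pit4 -> P1=[3,4,2,2,4,5](0) P2=[2,3,0,3,0,3](1)
Move 3: P2 pit3 -> P1=[3,4,2,2,4,5](0) P2=[2,3,0,0,1,4](2)
Move 4: P2 pit0 -> P1=[3,4,2,0,4,5](0) P2=[0,4,0,0,1,4](5)
Move 5: P2 pit1 -> P1=[3,4,2,0,4,5](0) P2=[0,0,1,1,2,5](5)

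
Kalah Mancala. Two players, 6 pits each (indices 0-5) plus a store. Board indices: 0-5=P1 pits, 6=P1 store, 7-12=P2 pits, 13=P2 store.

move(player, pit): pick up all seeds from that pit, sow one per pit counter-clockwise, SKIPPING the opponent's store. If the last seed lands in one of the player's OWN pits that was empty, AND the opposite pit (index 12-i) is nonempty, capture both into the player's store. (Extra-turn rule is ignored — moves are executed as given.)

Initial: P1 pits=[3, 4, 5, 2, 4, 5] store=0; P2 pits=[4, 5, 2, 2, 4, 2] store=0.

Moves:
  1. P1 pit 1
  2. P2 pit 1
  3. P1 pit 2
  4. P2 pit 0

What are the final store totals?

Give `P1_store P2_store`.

Move 1: P1 pit1 -> P1=[3,0,6,3,5,6](0) P2=[4,5,2,2,4,2](0)
Move 2: P2 pit1 -> P1=[3,0,6,3,5,6](0) P2=[4,0,3,3,5,3](1)
Move 3: P1 pit2 -> P1=[3,0,0,4,6,7](1) P2=[5,1,3,3,5,3](1)
Move 4: P2 pit0 -> P1=[3,0,0,4,6,7](1) P2=[0,2,4,4,6,4](1)

Answer: 1 1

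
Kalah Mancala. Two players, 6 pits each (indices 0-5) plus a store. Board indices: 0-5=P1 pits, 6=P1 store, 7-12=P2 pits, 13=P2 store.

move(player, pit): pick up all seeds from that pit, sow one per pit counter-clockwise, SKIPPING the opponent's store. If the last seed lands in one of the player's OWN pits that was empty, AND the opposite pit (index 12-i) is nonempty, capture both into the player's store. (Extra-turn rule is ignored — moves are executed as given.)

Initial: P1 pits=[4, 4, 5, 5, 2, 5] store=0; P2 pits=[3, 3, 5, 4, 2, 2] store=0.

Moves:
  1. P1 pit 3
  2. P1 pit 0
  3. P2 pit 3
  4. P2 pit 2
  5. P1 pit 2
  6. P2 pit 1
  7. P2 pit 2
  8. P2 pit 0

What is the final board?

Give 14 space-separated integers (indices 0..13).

Answer: 2 5 0 2 5 7 2 0 1 1 4 6 6 3

Derivation:
Move 1: P1 pit3 -> P1=[4,4,5,0,3,6](1) P2=[4,4,5,4,2,2](0)
Move 2: P1 pit0 -> P1=[0,5,6,1,4,6](1) P2=[4,4,5,4,2,2](0)
Move 3: P2 pit3 -> P1=[1,5,6,1,4,6](1) P2=[4,4,5,0,3,3](1)
Move 4: P2 pit2 -> P1=[2,5,6,1,4,6](1) P2=[4,4,0,1,4,4](2)
Move 5: P1 pit2 -> P1=[2,5,0,2,5,7](2) P2=[5,5,0,1,4,4](2)
Move 6: P2 pit1 -> P1=[2,5,0,2,5,7](2) P2=[5,0,1,2,5,5](3)
Move 7: P2 pit2 -> P1=[2,5,0,2,5,7](2) P2=[5,0,0,3,5,5](3)
Move 8: P2 pit0 -> P1=[2,5,0,2,5,7](2) P2=[0,1,1,4,6,6](3)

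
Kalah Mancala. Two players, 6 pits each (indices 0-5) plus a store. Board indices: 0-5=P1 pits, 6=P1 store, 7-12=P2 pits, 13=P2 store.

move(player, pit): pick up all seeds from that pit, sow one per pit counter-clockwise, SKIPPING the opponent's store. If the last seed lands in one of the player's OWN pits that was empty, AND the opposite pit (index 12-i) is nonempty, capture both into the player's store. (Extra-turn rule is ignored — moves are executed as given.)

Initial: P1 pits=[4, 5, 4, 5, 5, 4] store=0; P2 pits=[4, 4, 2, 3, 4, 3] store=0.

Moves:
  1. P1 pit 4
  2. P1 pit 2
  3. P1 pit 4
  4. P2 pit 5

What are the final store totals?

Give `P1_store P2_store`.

Answer: 2 1

Derivation:
Move 1: P1 pit4 -> P1=[4,5,4,5,0,5](1) P2=[5,5,3,3,4,3](0)
Move 2: P1 pit2 -> P1=[4,5,0,6,1,6](2) P2=[5,5,3,3,4,3](0)
Move 3: P1 pit4 -> P1=[4,5,0,6,0,7](2) P2=[5,5,3,3,4,3](0)
Move 4: P2 pit5 -> P1=[5,6,0,6,0,7](2) P2=[5,5,3,3,4,0](1)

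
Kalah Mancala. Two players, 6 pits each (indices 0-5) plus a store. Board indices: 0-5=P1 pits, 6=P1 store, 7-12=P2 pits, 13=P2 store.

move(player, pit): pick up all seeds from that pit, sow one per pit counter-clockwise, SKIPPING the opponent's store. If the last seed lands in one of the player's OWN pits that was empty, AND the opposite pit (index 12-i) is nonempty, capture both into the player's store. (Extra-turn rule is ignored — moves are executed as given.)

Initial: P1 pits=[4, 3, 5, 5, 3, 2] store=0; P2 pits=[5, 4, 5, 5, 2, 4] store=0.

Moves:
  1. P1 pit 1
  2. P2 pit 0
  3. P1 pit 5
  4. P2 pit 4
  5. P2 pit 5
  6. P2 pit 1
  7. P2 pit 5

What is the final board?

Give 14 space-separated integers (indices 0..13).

Answer: 6 1 7 7 5 0 1 1 0 7 7 1 0 4

Derivation:
Move 1: P1 pit1 -> P1=[4,0,6,6,4,2](0) P2=[5,4,5,5,2,4](0)
Move 2: P2 pit0 -> P1=[4,0,6,6,4,2](0) P2=[0,5,6,6,3,5](0)
Move 3: P1 pit5 -> P1=[4,0,6,6,4,0](1) P2=[1,5,6,6,3,5](0)
Move 4: P2 pit4 -> P1=[5,0,6,6,4,0](1) P2=[1,5,6,6,0,6](1)
Move 5: P2 pit5 -> P1=[6,1,7,7,5,0](1) P2=[1,5,6,6,0,0](2)
Move 6: P2 pit1 -> P1=[6,1,7,7,5,0](1) P2=[1,0,7,7,1,1](3)
Move 7: P2 pit5 -> P1=[6,1,7,7,5,0](1) P2=[1,0,7,7,1,0](4)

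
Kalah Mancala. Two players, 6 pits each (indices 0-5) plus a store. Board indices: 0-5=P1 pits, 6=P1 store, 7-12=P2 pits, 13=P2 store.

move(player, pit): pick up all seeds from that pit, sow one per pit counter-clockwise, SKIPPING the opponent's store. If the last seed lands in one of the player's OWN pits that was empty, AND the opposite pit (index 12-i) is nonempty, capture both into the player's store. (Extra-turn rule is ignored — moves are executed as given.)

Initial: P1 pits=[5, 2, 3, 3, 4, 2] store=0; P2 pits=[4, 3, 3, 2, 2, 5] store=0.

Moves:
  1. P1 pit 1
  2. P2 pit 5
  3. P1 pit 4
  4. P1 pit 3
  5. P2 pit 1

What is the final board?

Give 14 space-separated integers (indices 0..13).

Answer: 6 1 5 0 1 4 2 6 0 4 3 3 1 2

Derivation:
Move 1: P1 pit1 -> P1=[5,0,4,4,4,2](0) P2=[4,3,3,2,2,5](0)
Move 2: P2 pit5 -> P1=[6,1,5,5,4,2](0) P2=[4,3,3,2,2,0](1)
Move 3: P1 pit4 -> P1=[6,1,5,5,0,3](1) P2=[5,4,3,2,2,0](1)
Move 4: P1 pit3 -> P1=[6,1,5,0,1,4](2) P2=[6,5,3,2,2,0](1)
Move 5: P2 pit1 -> P1=[6,1,5,0,1,4](2) P2=[6,0,4,3,3,1](2)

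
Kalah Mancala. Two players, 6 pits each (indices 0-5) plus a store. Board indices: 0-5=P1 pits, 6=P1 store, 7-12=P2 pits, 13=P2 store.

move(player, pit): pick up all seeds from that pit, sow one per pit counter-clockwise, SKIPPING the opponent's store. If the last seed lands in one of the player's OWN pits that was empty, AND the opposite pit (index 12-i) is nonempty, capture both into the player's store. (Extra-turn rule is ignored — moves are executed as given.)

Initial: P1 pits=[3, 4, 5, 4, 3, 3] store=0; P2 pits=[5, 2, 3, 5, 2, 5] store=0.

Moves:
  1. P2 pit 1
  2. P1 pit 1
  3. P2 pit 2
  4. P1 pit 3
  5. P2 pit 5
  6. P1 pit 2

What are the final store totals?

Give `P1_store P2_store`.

Answer: 2 2

Derivation:
Move 1: P2 pit1 -> P1=[3,4,5,4,3,3](0) P2=[5,0,4,6,2,5](0)
Move 2: P1 pit1 -> P1=[3,0,6,5,4,4](0) P2=[5,0,4,6,2,5](0)
Move 3: P2 pit2 -> P1=[3,0,6,5,4,4](0) P2=[5,0,0,7,3,6](1)
Move 4: P1 pit3 -> P1=[3,0,6,0,5,5](1) P2=[6,1,0,7,3,6](1)
Move 5: P2 pit5 -> P1=[4,1,7,1,6,5](1) P2=[6,1,0,7,3,0](2)
Move 6: P1 pit2 -> P1=[4,1,0,2,7,6](2) P2=[7,2,1,7,3,0](2)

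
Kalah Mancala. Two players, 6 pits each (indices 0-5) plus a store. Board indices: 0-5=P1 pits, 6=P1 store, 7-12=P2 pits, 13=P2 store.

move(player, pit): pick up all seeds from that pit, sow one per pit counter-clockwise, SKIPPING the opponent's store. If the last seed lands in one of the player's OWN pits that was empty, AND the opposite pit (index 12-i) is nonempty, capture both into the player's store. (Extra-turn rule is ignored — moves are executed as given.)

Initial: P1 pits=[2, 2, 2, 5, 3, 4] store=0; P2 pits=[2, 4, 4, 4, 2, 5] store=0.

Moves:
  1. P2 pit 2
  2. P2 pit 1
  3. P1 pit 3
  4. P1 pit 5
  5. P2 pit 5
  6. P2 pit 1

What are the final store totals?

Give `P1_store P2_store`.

Answer: 2 2

Derivation:
Move 1: P2 pit2 -> P1=[2,2,2,5,3,4](0) P2=[2,4,0,5,3,6](1)
Move 2: P2 pit1 -> P1=[2,2,2,5,3,4](0) P2=[2,0,1,6,4,7](1)
Move 3: P1 pit3 -> P1=[2,2,2,0,4,5](1) P2=[3,1,1,6,4,7](1)
Move 4: P1 pit5 -> P1=[2,2,2,0,4,0](2) P2=[4,2,2,7,4,7](1)
Move 5: P2 pit5 -> P1=[3,3,3,1,5,1](2) P2=[4,2,2,7,4,0](2)
Move 6: P2 pit1 -> P1=[3,3,3,1,5,1](2) P2=[4,0,3,8,4,0](2)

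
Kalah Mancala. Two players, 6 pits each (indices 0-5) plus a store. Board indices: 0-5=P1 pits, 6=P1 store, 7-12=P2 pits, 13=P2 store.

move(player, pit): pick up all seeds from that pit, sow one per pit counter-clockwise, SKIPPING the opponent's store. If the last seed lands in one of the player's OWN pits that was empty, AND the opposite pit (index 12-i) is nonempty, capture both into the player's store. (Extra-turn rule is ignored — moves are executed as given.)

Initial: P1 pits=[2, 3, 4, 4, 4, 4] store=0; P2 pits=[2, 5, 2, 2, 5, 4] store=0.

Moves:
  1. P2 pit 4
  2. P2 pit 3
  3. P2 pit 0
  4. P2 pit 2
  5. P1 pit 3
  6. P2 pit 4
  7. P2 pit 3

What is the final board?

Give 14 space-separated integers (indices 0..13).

Answer: 3 0 5 0 5 5 1 1 6 0 0 0 8 7

Derivation:
Move 1: P2 pit4 -> P1=[3,4,5,4,4,4](0) P2=[2,5,2,2,0,5](1)
Move 2: P2 pit3 -> P1=[3,4,5,4,4,4](0) P2=[2,5,2,0,1,6](1)
Move 3: P2 pit0 -> P1=[3,4,5,4,4,4](0) P2=[0,6,3,0,1,6](1)
Move 4: P2 pit2 -> P1=[3,4,5,4,4,4](0) P2=[0,6,0,1,2,7](1)
Move 5: P1 pit3 -> P1=[3,4,5,0,5,5](1) P2=[1,6,0,1,2,7](1)
Move 6: P2 pit4 -> P1=[3,4,5,0,5,5](1) P2=[1,6,0,1,0,8](2)
Move 7: P2 pit3 -> P1=[3,0,5,0,5,5](1) P2=[1,6,0,0,0,8](7)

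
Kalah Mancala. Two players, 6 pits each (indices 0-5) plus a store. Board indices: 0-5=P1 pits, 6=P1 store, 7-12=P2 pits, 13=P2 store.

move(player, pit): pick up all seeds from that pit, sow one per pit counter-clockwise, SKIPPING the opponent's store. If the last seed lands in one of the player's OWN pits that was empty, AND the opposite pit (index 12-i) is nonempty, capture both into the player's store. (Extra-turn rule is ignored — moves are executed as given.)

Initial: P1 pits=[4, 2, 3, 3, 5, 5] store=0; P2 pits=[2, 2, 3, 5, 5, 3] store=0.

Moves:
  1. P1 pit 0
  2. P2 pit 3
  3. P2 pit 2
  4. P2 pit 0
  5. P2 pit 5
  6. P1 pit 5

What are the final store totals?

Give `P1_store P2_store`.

Move 1: P1 pit0 -> P1=[0,3,4,4,6,5](0) P2=[2,2,3,5,5,3](0)
Move 2: P2 pit3 -> P1=[1,4,4,4,6,5](0) P2=[2,2,3,0,6,4](1)
Move 3: P2 pit2 -> P1=[1,4,4,4,6,5](0) P2=[2,2,0,1,7,5](1)
Move 4: P2 pit0 -> P1=[1,4,4,0,6,5](0) P2=[0,3,0,1,7,5](6)
Move 5: P2 pit5 -> P1=[2,5,5,1,6,5](0) P2=[0,3,0,1,7,0](7)
Move 6: P1 pit5 -> P1=[2,5,5,1,6,0](1) P2=[1,4,1,2,7,0](7)

Answer: 1 7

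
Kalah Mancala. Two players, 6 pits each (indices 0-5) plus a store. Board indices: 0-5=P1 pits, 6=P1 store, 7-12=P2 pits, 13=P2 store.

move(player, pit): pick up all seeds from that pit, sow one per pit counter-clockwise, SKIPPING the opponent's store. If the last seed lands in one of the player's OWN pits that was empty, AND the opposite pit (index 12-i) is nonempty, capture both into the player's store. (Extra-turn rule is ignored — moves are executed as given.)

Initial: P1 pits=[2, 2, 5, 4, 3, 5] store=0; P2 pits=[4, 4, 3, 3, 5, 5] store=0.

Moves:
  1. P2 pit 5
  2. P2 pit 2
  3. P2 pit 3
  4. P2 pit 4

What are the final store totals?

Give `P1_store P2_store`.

Move 1: P2 pit5 -> P1=[3,3,6,5,3,5](0) P2=[4,4,3,3,5,0](1)
Move 2: P2 pit2 -> P1=[0,3,6,5,3,5](0) P2=[4,4,0,4,6,0](5)
Move 3: P2 pit3 -> P1=[1,3,6,5,3,5](0) P2=[4,4,0,0,7,1](6)
Move 4: P2 pit4 -> P1=[2,4,7,6,4,5](0) P2=[4,4,0,0,0,2](7)

Answer: 0 7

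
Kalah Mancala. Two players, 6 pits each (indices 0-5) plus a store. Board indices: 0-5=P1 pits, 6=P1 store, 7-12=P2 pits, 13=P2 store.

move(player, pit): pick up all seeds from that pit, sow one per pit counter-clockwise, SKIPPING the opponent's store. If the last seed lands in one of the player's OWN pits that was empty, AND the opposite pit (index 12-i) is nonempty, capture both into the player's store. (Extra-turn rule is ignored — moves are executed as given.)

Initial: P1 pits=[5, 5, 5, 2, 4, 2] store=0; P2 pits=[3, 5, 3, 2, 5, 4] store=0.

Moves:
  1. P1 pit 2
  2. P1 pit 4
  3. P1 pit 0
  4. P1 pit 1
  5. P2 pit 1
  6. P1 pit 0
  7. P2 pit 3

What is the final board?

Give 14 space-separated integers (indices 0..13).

Move 1: P1 pit2 -> P1=[5,5,0,3,5,3](1) P2=[4,5,3,2,5,4](0)
Move 2: P1 pit4 -> P1=[5,5,0,3,0,4](2) P2=[5,6,4,2,5,4](0)
Move 3: P1 pit0 -> P1=[0,6,1,4,1,5](2) P2=[5,6,4,2,5,4](0)
Move 4: P1 pit1 -> P1=[0,0,2,5,2,6](3) P2=[6,6,4,2,5,4](0)
Move 5: P2 pit1 -> P1=[1,0,2,5,2,6](3) P2=[6,0,5,3,6,5](1)
Move 6: P1 pit0 -> P1=[0,0,2,5,2,6](10) P2=[6,0,5,3,0,5](1)
Move 7: P2 pit3 -> P1=[0,0,2,5,2,6](10) P2=[6,0,5,0,1,6](2)

Answer: 0 0 2 5 2 6 10 6 0 5 0 1 6 2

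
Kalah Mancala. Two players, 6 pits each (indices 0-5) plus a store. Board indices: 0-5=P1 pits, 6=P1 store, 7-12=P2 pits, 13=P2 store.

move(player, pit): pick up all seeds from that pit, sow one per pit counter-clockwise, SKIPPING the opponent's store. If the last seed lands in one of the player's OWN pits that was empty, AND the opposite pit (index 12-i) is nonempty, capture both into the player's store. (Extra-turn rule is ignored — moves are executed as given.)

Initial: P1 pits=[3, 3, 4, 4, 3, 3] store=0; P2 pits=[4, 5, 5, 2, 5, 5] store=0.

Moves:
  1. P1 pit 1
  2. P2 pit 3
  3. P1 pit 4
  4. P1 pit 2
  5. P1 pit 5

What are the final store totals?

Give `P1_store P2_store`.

Move 1: P1 pit1 -> P1=[3,0,5,5,4,3](0) P2=[4,5,5,2,5,5](0)
Move 2: P2 pit3 -> P1=[3,0,5,5,4,3](0) P2=[4,5,5,0,6,6](0)
Move 3: P1 pit4 -> P1=[3,0,5,5,0,4](1) P2=[5,6,5,0,6,6](0)
Move 4: P1 pit2 -> P1=[3,0,0,6,1,5](2) P2=[6,6,5,0,6,6](0)
Move 5: P1 pit5 -> P1=[3,0,0,6,1,0](3) P2=[7,7,6,1,6,6](0)

Answer: 3 0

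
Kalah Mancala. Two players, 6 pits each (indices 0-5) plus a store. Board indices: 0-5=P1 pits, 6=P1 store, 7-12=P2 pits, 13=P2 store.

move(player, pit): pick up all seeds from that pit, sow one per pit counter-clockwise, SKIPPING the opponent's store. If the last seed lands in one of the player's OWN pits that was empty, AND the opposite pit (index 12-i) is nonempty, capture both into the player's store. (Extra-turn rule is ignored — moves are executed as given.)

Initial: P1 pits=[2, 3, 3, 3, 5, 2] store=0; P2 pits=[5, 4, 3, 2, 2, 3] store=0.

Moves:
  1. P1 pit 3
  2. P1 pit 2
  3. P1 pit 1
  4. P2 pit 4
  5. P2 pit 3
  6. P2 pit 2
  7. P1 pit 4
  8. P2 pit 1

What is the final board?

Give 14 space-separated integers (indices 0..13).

Move 1: P1 pit3 -> P1=[2,3,3,0,6,3](1) P2=[5,4,3,2,2,3](0)
Move 2: P1 pit2 -> P1=[2,3,0,1,7,4](1) P2=[5,4,3,2,2,3](0)
Move 3: P1 pit1 -> P1=[2,0,1,2,8,4](1) P2=[5,4,3,2,2,3](0)
Move 4: P2 pit4 -> P1=[2,0,1,2,8,4](1) P2=[5,4,3,2,0,4](1)
Move 5: P2 pit3 -> P1=[2,0,1,2,8,4](1) P2=[5,4,3,0,1,5](1)
Move 6: P2 pit2 -> P1=[2,0,1,2,8,4](1) P2=[5,4,0,1,2,6](1)
Move 7: P1 pit4 -> P1=[2,0,1,2,0,5](2) P2=[6,5,1,2,3,7](1)
Move 8: P2 pit1 -> P1=[2,0,1,2,0,5](2) P2=[6,0,2,3,4,8](2)

Answer: 2 0 1 2 0 5 2 6 0 2 3 4 8 2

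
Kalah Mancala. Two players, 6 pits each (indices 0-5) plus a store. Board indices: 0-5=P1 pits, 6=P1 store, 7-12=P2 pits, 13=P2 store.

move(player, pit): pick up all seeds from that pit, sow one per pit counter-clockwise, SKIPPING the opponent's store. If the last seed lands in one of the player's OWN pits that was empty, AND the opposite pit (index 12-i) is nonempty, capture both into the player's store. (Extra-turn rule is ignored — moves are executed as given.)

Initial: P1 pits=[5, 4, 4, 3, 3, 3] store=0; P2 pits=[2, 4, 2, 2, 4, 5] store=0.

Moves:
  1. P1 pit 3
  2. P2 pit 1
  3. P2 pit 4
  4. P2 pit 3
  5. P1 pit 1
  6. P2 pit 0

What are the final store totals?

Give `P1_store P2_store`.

Move 1: P1 pit3 -> P1=[5,4,4,0,4,4](1) P2=[2,4,2,2,4,5](0)
Move 2: P2 pit1 -> P1=[5,4,4,0,4,4](1) P2=[2,0,3,3,5,6](0)
Move 3: P2 pit4 -> P1=[6,5,5,0,4,4](1) P2=[2,0,3,3,0,7](1)
Move 4: P2 pit3 -> P1=[6,5,5,0,4,4](1) P2=[2,0,3,0,1,8](2)
Move 5: P1 pit1 -> P1=[6,0,6,1,5,5](2) P2=[2,0,3,0,1,8](2)
Move 6: P2 pit0 -> P1=[6,0,6,1,5,5](2) P2=[0,1,4,0,1,8](2)

Answer: 2 2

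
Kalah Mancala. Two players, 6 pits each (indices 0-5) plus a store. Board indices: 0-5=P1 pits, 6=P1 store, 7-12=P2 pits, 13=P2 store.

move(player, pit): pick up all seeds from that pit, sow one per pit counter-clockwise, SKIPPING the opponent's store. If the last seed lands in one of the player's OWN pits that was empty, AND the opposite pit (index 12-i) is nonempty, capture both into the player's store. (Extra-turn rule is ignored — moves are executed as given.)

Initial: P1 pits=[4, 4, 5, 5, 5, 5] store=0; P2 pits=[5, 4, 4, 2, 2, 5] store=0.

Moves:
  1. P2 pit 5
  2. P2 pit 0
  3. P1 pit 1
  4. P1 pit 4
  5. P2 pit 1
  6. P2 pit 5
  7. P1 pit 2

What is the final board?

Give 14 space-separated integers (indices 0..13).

Move 1: P2 pit5 -> P1=[5,5,6,6,5,5](0) P2=[5,4,4,2,2,0](1)
Move 2: P2 pit0 -> P1=[0,5,6,6,5,5](0) P2=[0,5,5,3,3,0](7)
Move 3: P1 pit1 -> P1=[0,0,7,7,6,6](1) P2=[0,5,5,3,3,0](7)
Move 4: P1 pit4 -> P1=[0,0,7,7,0,7](2) P2=[1,6,6,4,3,0](7)
Move 5: P2 pit1 -> P1=[1,0,7,7,0,7](2) P2=[1,0,7,5,4,1](8)
Move 6: P2 pit5 -> P1=[1,0,7,7,0,7](2) P2=[1,0,7,5,4,0](9)
Move 7: P1 pit2 -> P1=[1,0,0,8,1,8](3) P2=[2,1,8,5,4,0](9)

Answer: 1 0 0 8 1 8 3 2 1 8 5 4 0 9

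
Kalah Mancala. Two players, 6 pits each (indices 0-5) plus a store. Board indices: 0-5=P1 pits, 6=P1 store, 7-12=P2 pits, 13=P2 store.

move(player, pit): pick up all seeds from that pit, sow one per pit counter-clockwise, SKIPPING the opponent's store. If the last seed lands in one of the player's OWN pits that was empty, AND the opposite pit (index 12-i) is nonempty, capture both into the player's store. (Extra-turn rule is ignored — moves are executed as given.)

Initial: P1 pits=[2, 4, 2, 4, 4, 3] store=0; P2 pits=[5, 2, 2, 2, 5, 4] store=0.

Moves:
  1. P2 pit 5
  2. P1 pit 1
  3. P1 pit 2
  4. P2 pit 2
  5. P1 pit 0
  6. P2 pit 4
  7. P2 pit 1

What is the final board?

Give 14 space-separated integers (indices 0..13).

Move 1: P2 pit5 -> P1=[3,5,3,4,4,3](0) P2=[5,2,2,2,5,0](1)
Move 2: P1 pit1 -> P1=[3,0,4,5,5,4](1) P2=[5,2,2,2,5,0](1)
Move 3: P1 pit2 -> P1=[3,0,0,6,6,5](2) P2=[5,2,2,2,5,0](1)
Move 4: P2 pit2 -> P1=[3,0,0,6,6,5](2) P2=[5,2,0,3,6,0](1)
Move 5: P1 pit0 -> P1=[0,1,1,7,6,5](2) P2=[5,2,0,3,6,0](1)
Move 6: P2 pit4 -> P1=[1,2,2,8,6,5](2) P2=[5,2,0,3,0,1](2)
Move 7: P2 pit1 -> P1=[1,2,2,8,6,5](2) P2=[5,0,1,4,0,1](2)

Answer: 1 2 2 8 6 5 2 5 0 1 4 0 1 2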